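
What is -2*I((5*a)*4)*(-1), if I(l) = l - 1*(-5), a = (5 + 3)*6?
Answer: 1930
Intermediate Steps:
a = 48 (a = 8*6 = 48)
I(l) = 5 + l (I(l) = l + 5 = 5 + l)
-2*I((5*a)*4)*(-1) = -2*(5 + (5*48)*4)*(-1) = -2*(5 + 240*4)*(-1) = -2*(5 + 960)*(-1) = -2*965*(-1) = -1930*(-1) = 1930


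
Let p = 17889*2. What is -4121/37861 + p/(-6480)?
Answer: -230215823/40889880 ≈ -5.6301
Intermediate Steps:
p = 35778
-4121/37861 + p/(-6480) = -4121/37861 + 35778/(-6480) = -4121*1/37861 + 35778*(-1/6480) = -4121/37861 - 5963/1080 = -230215823/40889880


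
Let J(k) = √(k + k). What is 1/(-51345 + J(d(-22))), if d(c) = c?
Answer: -51345/2636309069 - 2*I*√11/2636309069 ≈ -1.9476e-5 - 2.5161e-9*I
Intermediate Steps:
J(k) = √2*√k (J(k) = √(2*k) = √2*√k)
1/(-51345 + J(d(-22))) = 1/(-51345 + √2*√(-22)) = 1/(-51345 + √2*(I*√22)) = 1/(-51345 + 2*I*√11)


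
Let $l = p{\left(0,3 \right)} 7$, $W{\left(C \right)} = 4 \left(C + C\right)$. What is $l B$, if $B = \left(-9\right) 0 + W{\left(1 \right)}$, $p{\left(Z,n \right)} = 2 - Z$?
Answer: $112$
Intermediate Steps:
$W{\left(C \right)} = 8 C$ ($W{\left(C \right)} = 4 \cdot 2 C = 8 C$)
$B = 8$ ($B = \left(-9\right) 0 + 8 \cdot 1 = 0 + 8 = 8$)
$l = 14$ ($l = \left(2 - 0\right) 7 = \left(2 + 0\right) 7 = 2 \cdot 7 = 14$)
$l B = 14 \cdot 8 = 112$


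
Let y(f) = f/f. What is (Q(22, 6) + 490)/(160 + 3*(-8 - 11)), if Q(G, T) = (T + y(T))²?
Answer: 539/103 ≈ 5.2330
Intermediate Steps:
y(f) = 1
Q(G, T) = (1 + T)² (Q(G, T) = (T + 1)² = (1 + T)²)
(Q(22, 6) + 490)/(160 + 3*(-8 - 11)) = ((1 + 6)² + 490)/(160 + 3*(-8 - 11)) = (7² + 490)/(160 + 3*(-19)) = (49 + 490)/(160 - 57) = 539/103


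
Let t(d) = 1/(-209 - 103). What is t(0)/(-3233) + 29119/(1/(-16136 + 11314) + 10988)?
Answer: 141632892153463/53444885037960 ≈ 2.6501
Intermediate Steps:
t(d) = -1/312 (t(d) = 1/(-312) = -1/312)
t(0)/(-3233) + 29119/(1/(-16136 + 11314) + 10988) = -1/312/(-3233) + 29119/(1/(-16136 + 11314) + 10988) = -1/312*(-1/3233) + 29119/(1/(-4822) + 10988) = 1/1008696 + 29119/(-1/4822 + 10988) = 1/1008696 + 29119/(52984135/4822) = 1/1008696 + 29119*(4822/52984135) = 1/1008696 + 140411818/52984135 = 141632892153463/53444885037960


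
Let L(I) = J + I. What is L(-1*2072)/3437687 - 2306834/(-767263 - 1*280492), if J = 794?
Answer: 7928834222068/3601853742685 ≈ 2.2013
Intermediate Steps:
L(I) = 794 + I
L(-1*2072)/3437687 - 2306834/(-767263 - 1*280492) = (794 - 1*2072)/3437687 - 2306834/(-767263 - 1*280492) = (794 - 2072)*(1/3437687) - 2306834/(-767263 - 280492) = -1278*1/3437687 - 2306834/(-1047755) = -1278/3437687 - 2306834*(-1/1047755) = -1278/3437687 + 2306834/1047755 = 7928834222068/3601853742685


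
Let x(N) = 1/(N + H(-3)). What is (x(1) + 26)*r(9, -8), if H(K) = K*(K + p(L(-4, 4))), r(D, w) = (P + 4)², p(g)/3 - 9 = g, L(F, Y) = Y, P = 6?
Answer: 278100/107 ≈ 2599.1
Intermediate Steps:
p(g) = 27 + 3*g
r(D, w) = 100 (r(D, w) = (6 + 4)² = 10² = 100)
H(K) = K*(39 + K) (H(K) = K*(K + (27 + 3*4)) = K*(K + (27 + 12)) = K*(K + 39) = K*(39 + K))
x(N) = 1/(-108 + N) (x(N) = 1/(N - 3*(39 - 3)) = 1/(N - 3*36) = 1/(N - 108) = 1/(-108 + N))
(x(1) + 26)*r(9, -8) = (1/(-108 + 1) + 26)*100 = (1/(-107) + 26)*100 = (-1/107 + 26)*100 = (2781/107)*100 = 278100/107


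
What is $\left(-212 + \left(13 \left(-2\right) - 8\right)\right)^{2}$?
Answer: $60516$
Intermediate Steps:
$\left(-212 + \left(13 \left(-2\right) - 8\right)\right)^{2} = \left(-212 - 34\right)^{2} = \left(-246\right)^{2} = 60516$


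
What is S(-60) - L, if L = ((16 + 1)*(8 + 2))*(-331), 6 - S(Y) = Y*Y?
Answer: 52676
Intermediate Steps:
S(Y) = 6 - Y² (S(Y) = 6 - Y*Y = 6 - Y²)
L = -56270 (L = (17*10)*(-331) = 170*(-331) = -56270)
S(-60) - L = (6 - 1*(-60)²) - 1*(-56270) = (6 - 1*3600) + 56270 = (6 - 3600) + 56270 = -3594 + 56270 = 52676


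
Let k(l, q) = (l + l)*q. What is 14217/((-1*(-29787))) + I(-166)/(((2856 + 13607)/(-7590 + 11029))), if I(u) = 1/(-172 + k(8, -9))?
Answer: 24619591781/51653716132 ≈ 0.47663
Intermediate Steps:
k(l, q) = 2*l*q (k(l, q) = (2*l)*q = 2*l*q)
I(u) = -1/316 (I(u) = 1/(-172 + 2*8*(-9)) = 1/(-172 - 144) = 1/(-316) = -1/316)
14217/((-1*(-29787))) + I(-166)/(((2856 + 13607)/(-7590 + 11029))) = 14217/((-1*(-29787))) - (-7590 + 11029)/(2856 + 13607)/316 = 14217/29787 - 1/(316*(16463/3439)) = 14217*(1/29787) - 1/(316*(16463*(1/3439))) = 4739/9929 - 1/(316*16463/3439) = 4739/9929 - 1/316*3439/16463 = 4739/9929 - 3439/5202308 = 24619591781/51653716132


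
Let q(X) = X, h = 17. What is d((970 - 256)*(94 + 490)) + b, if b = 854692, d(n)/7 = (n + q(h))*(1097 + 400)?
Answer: 4370524339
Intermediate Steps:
d(n) = 178143 + 10479*n (d(n) = 7*((n + 17)*(1097 + 400)) = 7*((17 + n)*1497) = 7*(25449 + 1497*n) = 178143 + 10479*n)
d((970 - 256)*(94 + 490)) + b = (178143 + 10479*((970 - 256)*(94 + 490))) + 854692 = (178143 + 10479*(714*584)) + 854692 = (178143 + 10479*416976) + 854692 = (178143 + 4369491504) + 854692 = 4369669647 + 854692 = 4370524339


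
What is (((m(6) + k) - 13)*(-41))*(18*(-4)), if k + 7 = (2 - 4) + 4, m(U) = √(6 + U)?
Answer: -53136 + 5904*√3 ≈ -42910.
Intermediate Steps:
k = -5 (k = -7 + ((2 - 4) + 4) = -7 + (-2 + 4) = -7 + 2 = -5)
(((m(6) + k) - 13)*(-41))*(18*(-4)) = (((√(6 + 6) - 5) - 13)*(-41))*(18*(-4)) = (((√12 - 5) - 13)*(-41))*(-72) = (((2*√3 - 5) - 13)*(-41))*(-72) = (((-5 + 2*√3) - 13)*(-41))*(-72) = ((-18 + 2*√3)*(-41))*(-72) = (738 - 82*√3)*(-72) = -53136 + 5904*√3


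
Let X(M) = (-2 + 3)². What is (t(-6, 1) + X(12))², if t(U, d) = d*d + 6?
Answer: 64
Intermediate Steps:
t(U, d) = 6 + d² (t(U, d) = d² + 6 = 6 + d²)
X(M) = 1 (X(M) = 1² = 1)
(t(-6, 1) + X(12))² = ((6 + 1²) + 1)² = ((6 + 1) + 1)² = (7 + 1)² = 8² = 64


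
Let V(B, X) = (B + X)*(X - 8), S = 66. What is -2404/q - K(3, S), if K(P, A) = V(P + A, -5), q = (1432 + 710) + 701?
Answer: 2362972/2843 ≈ 831.15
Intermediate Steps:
q = 2843 (q = 2142 + 701 = 2843)
V(B, X) = (-8 + X)*(B + X) (V(B, X) = (B + X)*(-8 + X) = (-8 + X)*(B + X))
K(P, A) = 65 - 13*A - 13*P (K(P, A) = (-5)² - 8*(P + A) - 8*(-5) + (P + A)*(-5) = 25 - 8*(A + P) + 40 + (A + P)*(-5) = 25 + (-8*A - 8*P) + 40 + (-5*A - 5*P) = 65 - 13*A - 13*P)
-2404/q - K(3, S) = -2404/2843 - (65 - 13*66 - 13*3) = -2404*1/2843 - (65 - 858 - 39) = -2404/2843 - 1*(-832) = -2404/2843 + 832 = 2362972/2843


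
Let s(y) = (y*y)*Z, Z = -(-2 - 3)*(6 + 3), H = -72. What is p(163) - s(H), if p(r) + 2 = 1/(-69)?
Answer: -16096459/69 ≈ -2.3328e+5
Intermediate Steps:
Z = 45 (Z = -(-5)*9 = -1*(-45) = 45)
s(y) = 45*y² (s(y) = (y*y)*45 = y²*45 = 45*y²)
p(r) = -139/69 (p(r) = -2 + 1/(-69) = -2 - 1/69 = -139/69)
p(163) - s(H) = -139/69 - 45*(-72)² = -139/69 - 45*5184 = -139/69 - 1*233280 = -139/69 - 233280 = -16096459/69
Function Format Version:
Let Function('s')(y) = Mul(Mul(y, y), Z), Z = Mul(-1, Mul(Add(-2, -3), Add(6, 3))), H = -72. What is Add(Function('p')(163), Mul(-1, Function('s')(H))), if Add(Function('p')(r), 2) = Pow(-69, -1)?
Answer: Rational(-16096459, 69) ≈ -2.3328e+5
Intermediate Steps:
Z = 45 (Z = Mul(-1, Mul(-5, 9)) = Mul(-1, -45) = 45)
Function('s')(y) = Mul(45, Pow(y, 2)) (Function('s')(y) = Mul(Mul(y, y), 45) = Mul(Pow(y, 2), 45) = Mul(45, Pow(y, 2)))
Function('p')(r) = Rational(-139, 69) (Function('p')(r) = Add(-2, Pow(-69, -1)) = Add(-2, Rational(-1, 69)) = Rational(-139, 69))
Add(Function('p')(163), Mul(-1, Function('s')(H))) = Add(Rational(-139, 69), Mul(-1, Mul(45, Pow(-72, 2)))) = Add(Rational(-139, 69), Mul(-1, Mul(45, 5184))) = Add(Rational(-139, 69), Mul(-1, 233280)) = Add(Rational(-139, 69), -233280) = Rational(-16096459, 69)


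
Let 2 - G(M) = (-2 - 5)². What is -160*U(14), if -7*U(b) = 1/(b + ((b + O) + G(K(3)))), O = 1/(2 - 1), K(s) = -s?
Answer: -80/63 ≈ -1.2698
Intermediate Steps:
G(M) = -47 (G(M) = 2 - (-2 - 5)² = 2 - 1*(-7)² = 2 - 1*49 = 2 - 49 = -47)
O = 1 (O = 1/1 = 1)
U(b) = -1/(7*(-46 + 2*b)) (U(b) = -1/(7*(b + ((b + 1) - 47))) = -1/(7*(b + ((1 + b) - 47))) = -1/(7*(b + (-46 + b))) = -1/(7*(-46 + 2*b)))
-160*U(14) = -(-160)/(-322 + 14*14) = -(-160)/(-322 + 196) = -(-160)/(-126) = -(-160)*(-1)/126 = -160*1/126 = -80/63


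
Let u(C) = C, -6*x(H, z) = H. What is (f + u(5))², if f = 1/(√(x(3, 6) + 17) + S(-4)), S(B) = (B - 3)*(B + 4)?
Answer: (165 + √66)²/1089 ≈ 27.522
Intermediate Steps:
x(H, z) = -H/6
S(B) = (-3 + B)*(4 + B)
f = √66/33 (f = 1/(√(-⅙*3 + 17) + (-12 - 4 + (-4)²)) = 1/(√(-½ + 17) + (-12 - 4 + 16)) = 1/(√(33/2) + 0) = 1/(√66/2 + 0) = 1/(√66/2) = √66/33 ≈ 0.24618)
(f + u(5))² = (√66/33 + 5)² = (5 + √66/33)²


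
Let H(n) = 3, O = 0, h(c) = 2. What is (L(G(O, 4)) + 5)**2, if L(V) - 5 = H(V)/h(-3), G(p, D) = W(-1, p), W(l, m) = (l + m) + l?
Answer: 529/4 ≈ 132.25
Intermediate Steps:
W(l, m) = m + 2*l
G(p, D) = -2 + p (G(p, D) = p + 2*(-1) = p - 2 = -2 + p)
L(V) = 13/2 (L(V) = 5 + 3/2 = 13/2)
(L(G(O, 4)) + 5)**2 = (13/2 + 5)**2 = (23/2)**2 = 529/4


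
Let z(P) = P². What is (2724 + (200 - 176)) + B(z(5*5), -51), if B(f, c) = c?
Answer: 2697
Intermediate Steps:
(2724 + (200 - 176)) + B(z(5*5), -51) = (2724 + (200 - 176)) - 51 = (2724 + 24) - 51 = 2748 - 51 = 2697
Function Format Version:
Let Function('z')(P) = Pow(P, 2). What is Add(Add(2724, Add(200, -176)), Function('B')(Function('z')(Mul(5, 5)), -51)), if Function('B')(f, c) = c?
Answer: 2697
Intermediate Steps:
Add(Add(2724, Add(200, -176)), Function('B')(Function('z')(Mul(5, 5)), -51)) = Add(Add(2724, Add(200, -176)), -51) = Add(Add(2724, 24), -51) = Add(2748, -51) = 2697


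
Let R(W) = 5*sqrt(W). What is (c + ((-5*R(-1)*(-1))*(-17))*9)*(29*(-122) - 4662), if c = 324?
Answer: -2656800 + 31365000*I ≈ -2.6568e+6 + 3.1365e+7*I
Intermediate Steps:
(c + ((-5*R(-1)*(-1))*(-17))*9)*(29*(-122) - 4662) = (324 + ((-25*sqrt(-1)*(-1))*(-17))*9)*(29*(-122) - 4662) = (324 + ((-25*I*(-1))*(-17))*9)*(-3538 - 4662) = (324 + ((-25*I*(-1))*(-17))*9)*(-8200) = (324 + ((25*I)*(-17))*9)*(-8200) = (324 - 425*I*9)*(-8200) = (324 - 3825*I)*(-8200) = -2656800 + 31365000*I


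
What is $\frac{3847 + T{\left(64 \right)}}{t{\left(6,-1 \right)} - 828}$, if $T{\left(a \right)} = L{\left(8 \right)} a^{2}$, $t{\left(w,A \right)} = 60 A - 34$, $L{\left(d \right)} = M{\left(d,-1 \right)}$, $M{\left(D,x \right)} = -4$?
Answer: $\frac{12537}{922} \approx 13.598$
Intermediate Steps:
$L{\left(d \right)} = -4$
$t{\left(w,A \right)} = -34 + 60 A$
$T{\left(a \right)} = - 4 a^{2}$
$\frac{3847 + T{\left(64 \right)}}{t{\left(6,-1 \right)} - 828} = \frac{3847 - 4 \cdot 64^{2}}{\left(-34 + 60 \left(-1\right)\right) - 828} = \frac{3847 - 16384}{\left(-34 - 60\right) - 828} = \frac{3847 - 16384}{-94 - 828} = - \frac{12537}{-922} = \left(-12537\right) \left(- \frac{1}{922}\right) = \frac{12537}{922}$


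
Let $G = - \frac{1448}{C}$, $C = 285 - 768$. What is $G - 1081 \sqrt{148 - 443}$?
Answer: $\frac{1448}{483} - 1081 i \sqrt{295} \approx 2.9979 - 18567.0 i$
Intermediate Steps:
$C = -483$ ($C = 285 - 768 = -483$)
$G = \frac{1448}{483}$ ($G = - \frac{1448}{-483} = \left(-1448\right) \left(- \frac{1}{483}\right) = \frac{1448}{483} \approx 2.9979$)
$G - 1081 \sqrt{148 - 443} = \frac{1448}{483} - 1081 \sqrt{148 - 443} = \frac{1448}{483} - 1081 \sqrt{-295} = \frac{1448}{483} - 1081 i \sqrt{295}$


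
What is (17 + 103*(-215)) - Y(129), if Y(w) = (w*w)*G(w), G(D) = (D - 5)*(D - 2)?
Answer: -262084596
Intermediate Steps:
G(D) = (-5 + D)*(-2 + D)
Y(w) = w²*(10 + w² - 7*w) (Y(w) = (w*w)*(10 + w² - 7*w) = w²*(10 + w² - 7*w))
(17 + 103*(-215)) - Y(129) = (17 + 103*(-215)) - 129²*(10 + 129² - 7*129) = (17 - 22145) - 16641*(10 + 16641 - 903) = -22128 - 16641*15748 = -22128 - 1*262062468 = -22128 - 262062468 = -262084596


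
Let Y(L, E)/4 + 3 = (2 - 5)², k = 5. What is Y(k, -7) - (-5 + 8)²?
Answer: 15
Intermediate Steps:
Y(L, E) = 24 (Y(L, E) = -12 + 4*(2 - 5)² = -12 + 4*(-3)² = -12 + 4*9 = -12 + 36 = 24)
Y(k, -7) - (-5 + 8)² = 24 - (-5 + 8)² = 24 - 1*3² = 24 - 1*9 = 24 - 9 = 15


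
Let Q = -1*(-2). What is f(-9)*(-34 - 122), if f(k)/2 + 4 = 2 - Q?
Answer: 1248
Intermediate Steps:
Q = 2
f(k) = -8 (f(k) = -8 + 2*(2 - 1*2) = -8 + 2*(2 - 2) = -8 + 2*0 = -8 + 0 = -8)
f(-9)*(-34 - 122) = -8*(-34 - 122) = -8*(-156) = 1248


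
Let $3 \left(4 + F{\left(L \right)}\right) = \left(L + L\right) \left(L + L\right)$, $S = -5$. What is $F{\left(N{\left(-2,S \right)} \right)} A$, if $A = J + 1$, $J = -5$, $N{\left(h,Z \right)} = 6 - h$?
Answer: $- \frac{976}{3} \approx -325.33$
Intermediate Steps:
$A = -4$ ($A = -5 + 1 = -4$)
$F{\left(L \right)} = -4 + \frac{4 L^{2}}{3}$ ($F{\left(L \right)} = -4 + \frac{\left(L + L\right) \left(L + L\right)}{3} = -4 + \frac{2 L 2 L}{3} = -4 + \frac{4 L^{2}}{3}$)
$F{\left(N{\left(-2,S \right)} \right)} A = \left(-4 + \frac{4 \left(6 - -2\right)^{2}}{3}\right) \left(-4\right) = \left(-4 + \frac{4 \left(6 + 2\right)^{2}}{3}\right) \left(-4\right) = \left(-4 + \frac{4 \cdot 8^{2}}{3}\right) \left(-4\right) = \left(-4 + \frac{4}{3} \cdot 64\right) \left(-4\right) = \left(-4 + \frac{256}{3}\right) \left(-4\right) = \frac{244}{3} \left(-4\right) = - \frac{976}{3}$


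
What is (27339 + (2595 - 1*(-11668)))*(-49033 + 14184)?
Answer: -1449788098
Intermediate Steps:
(27339 + (2595 - 1*(-11668)))*(-49033 + 14184) = (27339 + (2595 + 11668))*(-34849) = (27339 + 14263)*(-34849) = 41602*(-34849) = -1449788098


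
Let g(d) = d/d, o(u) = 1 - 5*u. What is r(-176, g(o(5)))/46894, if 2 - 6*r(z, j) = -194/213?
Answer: 155/14982633 ≈ 1.0345e-5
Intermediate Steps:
g(d) = 1
r(z, j) = 310/639 (r(z, j) = 1/3 - (-97)/(3*213) = 1/3 - 1/6*(-194/213) = 1/3 + 97/639 = 310/639)
r(-176, g(o(5)))/46894 = (310/639)/46894 = (310/639)*(1/46894) = 155/14982633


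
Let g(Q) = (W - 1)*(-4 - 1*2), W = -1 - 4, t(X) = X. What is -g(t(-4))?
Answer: -36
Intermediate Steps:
W = -5
g(Q) = 36 (g(Q) = (-5 - 1)*(-4 - 1*2) = -6*(-4 - 2) = -6*(-6) = 36)
-g(t(-4)) = -1*36 = -36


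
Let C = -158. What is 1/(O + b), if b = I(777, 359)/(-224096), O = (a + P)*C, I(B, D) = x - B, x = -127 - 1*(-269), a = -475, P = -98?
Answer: 224096/20288307899 ≈ 1.1046e-5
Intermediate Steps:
x = 142 (x = -127 + 269 = 142)
I(B, D) = 142 - B
O = 90534 (O = (-475 - 98)*(-158) = -573*(-158) = 90534)
b = 635/224096 (b = (142 - 1*777)/(-224096) = (142 - 777)*(-1/224096) = -635*(-1/224096) = 635/224096 ≈ 0.0028336)
1/(O + b) = 1/(90534 + 635/224096) = 1/(20288307899/224096) = 224096/20288307899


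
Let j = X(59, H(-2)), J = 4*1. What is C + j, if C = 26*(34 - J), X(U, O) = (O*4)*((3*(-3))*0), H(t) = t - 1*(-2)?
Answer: 780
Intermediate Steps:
J = 4
H(t) = 2 + t (H(t) = t + 2 = 2 + t)
X(U, O) = 0 (X(U, O) = (4*O)*(-9*0) = (4*O)*0 = 0)
C = 780 (C = 26*(34 - 1*4) = 26*(34 - 4) = 26*30 = 780)
j = 0
C + j = 780 + 0 = 780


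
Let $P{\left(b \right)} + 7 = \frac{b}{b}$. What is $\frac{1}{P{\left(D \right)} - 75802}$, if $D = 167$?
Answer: $- \frac{1}{75808} \approx -1.3191 \cdot 10^{-5}$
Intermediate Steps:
$P{\left(b \right)} = -6$ ($P{\left(b \right)} = -7 + \frac{b}{b} = -7 + 1 = -6$)
$\frac{1}{P{\left(D \right)} - 75802} = \frac{1}{-6 - 75802} = \frac{1}{-75808} = - \frac{1}{75808}$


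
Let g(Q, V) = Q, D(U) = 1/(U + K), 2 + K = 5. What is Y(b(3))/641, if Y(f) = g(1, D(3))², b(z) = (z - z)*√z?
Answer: 1/641 ≈ 0.0015601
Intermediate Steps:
K = 3 (K = -2 + 5 = 3)
b(z) = 0 (b(z) = 0*√z = 0)
D(U) = 1/(3 + U) (D(U) = 1/(U + 3) = 1/(3 + U))
Y(f) = 1 (Y(f) = 1² = 1)
Y(b(3))/641 = 1/641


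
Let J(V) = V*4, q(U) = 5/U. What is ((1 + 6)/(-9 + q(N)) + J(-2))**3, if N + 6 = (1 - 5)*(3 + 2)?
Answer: -9181846584/13651919 ≈ -672.57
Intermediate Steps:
N = -26 (N = -6 + (1 - 5)*(3 + 2) = -6 - 4*5 = -6 - 20 = -26)
J(V) = 4*V
((1 + 6)/(-9 + q(N)) + J(-2))**3 = ((1 + 6)/(-9 + 5/(-26)) + 4*(-2))**3 = (7/(-9 + 5*(-1/26)) - 8)**3 = (7/(-9 - 5/26) - 8)**3 = (7/(-239/26) - 8)**3 = (7*(-26/239) - 8)**3 = (-182/239 - 8)**3 = (-2094/239)**3 = -9181846584/13651919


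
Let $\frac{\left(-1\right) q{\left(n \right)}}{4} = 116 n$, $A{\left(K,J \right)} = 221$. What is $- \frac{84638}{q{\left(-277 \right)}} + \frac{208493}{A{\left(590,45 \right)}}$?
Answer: $\frac{13389241653}{14202344} \approx 942.75$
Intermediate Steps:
$q{\left(n \right)} = - 464 n$ ($q{\left(n \right)} = - 4 \cdot 116 n = - 464 n$)
$- \frac{84638}{q{\left(-277 \right)}} + \frac{208493}{A{\left(590,45 \right)}} = - \frac{84638}{\left(-464\right) \left(-277\right)} + \frac{208493}{221} = - \frac{84638}{128528} + 208493 \cdot \frac{1}{221} = \left(-84638\right) \frac{1}{128528} + \frac{208493}{221} = - \frac{42319}{64264} + \frac{208493}{221} = \frac{13389241653}{14202344}$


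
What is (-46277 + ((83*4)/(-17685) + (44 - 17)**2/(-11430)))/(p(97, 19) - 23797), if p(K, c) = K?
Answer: 41575238411/21292032600 ≈ 1.9526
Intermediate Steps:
(-46277 + ((83*4)/(-17685) + (44 - 17)**2/(-11430)))/(p(97, 19) - 23797) = (-46277 + ((83*4)/(-17685) + (44 - 17)**2/(-11430)))/(97 - 23797) = (-46277 + (332*(-1/17685) + 27**2*(-1/11430)))/(-23700) = (-46277 + (-332/17685 + 729*(-1/11430)))*(-1/23700) = (-46277 + (-332/17685 - 81/1270))*(-1/23700) = (-46277 - 74165/898398)*(-1/23700) = -41575238411/898398*(-1/23700) = 41575238411/21292032600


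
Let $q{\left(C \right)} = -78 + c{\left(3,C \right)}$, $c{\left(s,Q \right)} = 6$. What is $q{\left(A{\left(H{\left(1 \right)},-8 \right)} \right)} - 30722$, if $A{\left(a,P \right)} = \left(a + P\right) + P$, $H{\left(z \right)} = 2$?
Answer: $-30794$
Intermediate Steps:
$A{\left(a,P \right)} = a + 2 P$ ($A{\left(a,P \right)} = \left(P + a\right) + P = a + 2 P$)
$q{\left(C \right)} = -72$ ($q{\left(C \right)} = -78 + 6 = -72$)
$q{\left(A{\left(H{\left(1 \right)},-8 \right)} \right)} - 30722 = -72 - 30722 = -30794$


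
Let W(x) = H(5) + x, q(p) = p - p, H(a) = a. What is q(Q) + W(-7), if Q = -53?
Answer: -2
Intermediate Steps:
q(p) = 0
W(x) = 5 + x
q(Q) + W(-7) = 0 + (5 - 7) = 0 - 2 = -2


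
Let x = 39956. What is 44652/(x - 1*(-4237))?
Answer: 14884/14731 ≈ 1.0104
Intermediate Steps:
44652/(x - 1*(-4237)) = 44652/(39956 - 1*(-4237)) = 44652/(39956 + 4237) = 44652/44193 = 44652*(1/44193) = 14884/14731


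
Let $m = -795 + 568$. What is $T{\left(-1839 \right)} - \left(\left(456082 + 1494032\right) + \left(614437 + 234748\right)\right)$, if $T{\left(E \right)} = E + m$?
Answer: $-2801365$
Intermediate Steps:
$m = -227$
$T{\left(E \right)} = -227 + E$ ($T{\left(E \right)} = E - 227 = -227 + E$)
$T{\left(-1839 \right)} - \left(\left(456082 + 1494032\right) + \left(614437 + 234748\right)\right) = \left(-227 - 1839\right) - \left(\left(456082 + 1494032\right) + \left(614437 + 234748\right)\right) = -2066 - \left(1950114 + 849185\right) = -2066 - 2799299 = -2801365$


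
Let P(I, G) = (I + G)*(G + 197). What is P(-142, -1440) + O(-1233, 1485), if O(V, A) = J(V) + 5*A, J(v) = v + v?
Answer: 1971385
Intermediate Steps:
J(v) = 2*v
P(I, G) = (197 + G)*(G + I) (P(I, G) = (G + I)*(197 + G) = (197 + G)*(G + I))
O(V, A) = 2*V + 5*A
P(-142, -1440) + O(-1233, 1485) = ((-1440)**2 + 197*(-1440) + 197*(-142) - 1440*(-142)) + (2*(-1233) + 5*1485) = (2073600 - 283680 - 27974 + 204480) + (-2466 + 7425) = 1966426 + 4959 = 1971385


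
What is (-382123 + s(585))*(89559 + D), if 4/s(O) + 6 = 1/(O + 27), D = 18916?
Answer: -152166124538975/3671 ≈ -4.1451e+10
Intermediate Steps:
s(O) = 4/(-6 + 1/(27 + O)) (s(O) = 4/(-6 + 1/(O + 27)) = 4/(-6 + 1/(27 + O)))
(-382123 + s(585))*(89559 + D) = (-382123 + 4*(-27 - 1*585)/(161 + 6*585))*(89559 + 18916) = (-382123 + 4*(-27 - 585)/(161 + 3510))*108475 = (-382123 + 4*(-612)/3671)*108475 = (-382123 + 4*(1/3671)*(-612))*108475 = (-382123 - 2448/3671)*108475 = -1402775981/3671*108475 = -152166124538975/3671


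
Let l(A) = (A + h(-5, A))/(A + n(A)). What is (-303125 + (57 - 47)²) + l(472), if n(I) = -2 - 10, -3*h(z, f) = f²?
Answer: -104598967/345 ≈ -3.0319e+5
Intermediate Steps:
h(z, f) = -f²/3
n(I) = -12
l(A) = (A - A²/3)/(-12 + A) (l(A) = (A - A²/3)/(A - 12) = (A - A²/3)/(-12 + A))
(-303125 + (57 - 47)²) + l(472) = (-303125 + (57 - 47)²) + (⅓)*472*(3 - 1*472)/(-12 + 472) = (-303125 + 10²) + (⅓)*472*(3 - 472)/460 = (-303125 + 100) + (⅓)*472*(1/460)*(-469) = -303025 - 55342/345 = -104598967/345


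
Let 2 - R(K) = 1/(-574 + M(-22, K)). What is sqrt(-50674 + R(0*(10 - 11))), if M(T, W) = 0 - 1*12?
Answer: I*sqrt(17400561526)/586 ≈ 225.1*I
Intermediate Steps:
M(T, W) = -12 (M(T, W) = 0 - 12 = -12)
R(K) = 1173/586 (R(K) = 2 - 1/(-574 - 12) = 2 - 1/(-586) = 2 - 1*(-1/586) = 2 + 1/586 = 1173/586)
sqrt(-50674 + R(0*(10 - 11))) = sqrt(-50674 + 1173/586) = sqrt(-29693791/586) = I*sqrt(17400561526)/586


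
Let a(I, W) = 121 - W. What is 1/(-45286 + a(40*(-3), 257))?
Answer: -1/45422 ≈ -2.2016e-5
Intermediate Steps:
1/(-45286 + a(40*(-3), 257)) = 1/(-45286 + (121 - 1*257)) = 1/(-45286 + (121 - 257)) = 1/(-45286 - 136) = 1/(-45422) = -1/45422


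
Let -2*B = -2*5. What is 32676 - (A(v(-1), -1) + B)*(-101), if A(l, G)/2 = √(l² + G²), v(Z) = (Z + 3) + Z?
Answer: 33181 + 202*√2 ≈ 33467.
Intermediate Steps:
v(Z) = 3 + 2*Z (v(Z) = (3 + Z) + Z = 3 + 2*Z)
B = 5 (B = -(-1)*5 = -½*(-10) = 5)
A(l, G) = 2*√(G² + l²) (A(l, G) = 2*√(l² + G²) = 2*√(G² + l²))
32676 - (A(v(-1), -1) + B)*(-101) = 32676 - (2*√((-1)² + (3 + 2*(-1))²) + 5)*(-101) = 32676 - (2*√(1 + (3 - 2)²) + 5)*(-101) = 32676 - (2*√(1 + 1²) + 5)*(-101) = 32676 - (2*√(1 + 1) + 5)*(-101) = 32676 - (2*√2 + 5)*(-101) = 32676 - (5 + 2*√2)*(-101) = 32676 - (-505 - 202*√2) = 32676 + (505 + 202*√2) = 33181 + 202*√2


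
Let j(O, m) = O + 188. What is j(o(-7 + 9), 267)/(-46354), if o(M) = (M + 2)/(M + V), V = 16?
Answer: -11/2709 ≈ -0.0040605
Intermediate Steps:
o(M) = (2 + M)/(16 + M) (o(M) = (M + 2)/(M + 16) = (2 + M)/(16 + M))
j(O, m) = 188 + O
j(o(-7 + 9), 267)/(-46354) = (188 + (2 + (-7 + 9))/(16 + (-7 + 9)))/(-46354) = (188 + (2 + 2)/(16 + 2))*(-1/46354) = (188 + 4/18)*(-1/46354) = (188 + (1/18)*4)*(-1/46354) = (188 + 2/9)*(-1/46354) = (1694/9)*(-1/46354) = -11/2709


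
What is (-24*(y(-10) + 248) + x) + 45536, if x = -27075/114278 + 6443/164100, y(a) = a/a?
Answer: 370932878286827/9376509900 ≈ 39560.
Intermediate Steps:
y(a) = 1
x = -1853357173/9376509900 (x = -27075*1/114278 + 6443*(1/164100) = -27075/114278 + 6443/164100 = -1853357173/9376509900 ≈ -0.19766)
(-24*(y(-10) + 248) + x) + 45536 = (-24*(1 + 248) - 1853357173/9376509900) + 45536 = (-24*249 - 1853357173/9376509900) + 45536 = (-5976 - 1853357173/9376509900) + 45536 = -56035876519573/9376509900 + 45536 = 370932878286827/9376509900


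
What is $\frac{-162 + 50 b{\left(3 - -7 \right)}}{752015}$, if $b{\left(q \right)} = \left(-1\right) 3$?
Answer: $- \frac{312}{752015} \approx -0.00041489$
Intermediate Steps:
$b{\left(q \right)} = -3$
$\frac{-162 + 50 b{\left(3 - -7 \right)}}{752015} = \frac{-162 + 50 \left(-3\right)}{752015} = \left(-162 - 150\right) \frac{1}{752015} = \left(-312\right) \frac{1}{752015} = - \frac{312}{752015}$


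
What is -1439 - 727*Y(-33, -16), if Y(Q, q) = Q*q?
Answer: -385295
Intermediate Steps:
-1439 - 727*Y(-33, -16) = -1439 - (-23991)*(-16) = -1439 - 727*528 = -1439 - 383856 = -385295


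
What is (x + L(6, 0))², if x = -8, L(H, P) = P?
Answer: 64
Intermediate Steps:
(x + L(6, 0))² = (-8 + 0)² = (-8)² = 64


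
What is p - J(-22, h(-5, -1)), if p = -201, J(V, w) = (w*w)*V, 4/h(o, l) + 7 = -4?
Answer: -2179/11 ≈ -198.09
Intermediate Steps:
h(o, l) = -4/11 (h(o, l) = 4/(-7 - 4) = 4/(-11) = 4*(-1/11) = -4/11)
J(V, w) = V*w² (J(V, w) = w²*V = V*w²)
p - J(-22, h(-5, -1)) = -201 - (-22)*(-4/11)² = -201 - (-22)*16/121 = -201 - 1*(-32/11) = -201 + 32/11 = -2179/11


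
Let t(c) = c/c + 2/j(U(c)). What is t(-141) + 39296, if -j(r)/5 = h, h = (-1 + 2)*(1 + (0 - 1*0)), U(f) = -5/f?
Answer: 196483/5 ≈ 39297.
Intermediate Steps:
h = 1 (h = 1*(1 + (0 + 0)) = 1*(1 + 0) = 1*1 = 1)
j(r) = -5 (j(r) = -5*1 = -5)
t(c) = ⅗ (t(c) = c/c + 2/(-5) = 1 + 2*(-⅕) = 1 - ⅖ = ⅗)
t(-141) + 39296 = ⅗ + 39296 = 196483/5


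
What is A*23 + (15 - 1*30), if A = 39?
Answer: 882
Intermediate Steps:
A*23 + (15 - 1*30) = 39*23 + (15 - 1*30) = 897 + (15 - 30) = 897 - 15 = 882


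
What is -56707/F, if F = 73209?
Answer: -56707/73209 ≈ -0.77459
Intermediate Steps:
-56707/F = -56707/73209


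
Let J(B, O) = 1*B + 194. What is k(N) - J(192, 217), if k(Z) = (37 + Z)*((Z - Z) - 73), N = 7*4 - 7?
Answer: -4620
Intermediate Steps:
J(B, O) = 194 + B (J(B, O) = B + 194 = 194 + B)
N = 21 (N = 28 - 7 = 21)
k(Z) = -2701 - 73*Z (k(Z) = (37 + Z)*(0 - 73) = (37 + Z)*(-73) = -2701 - 73*Z)
k(N) - J(192, 217) = (-2701 - 73*21) - (194 + 192) = (-2701 - 1533) - 1*386 = -4234 - 386 = -4620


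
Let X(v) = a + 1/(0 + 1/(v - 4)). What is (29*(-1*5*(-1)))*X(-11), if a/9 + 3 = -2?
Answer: -8700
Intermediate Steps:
a = -45 (a = -27 + 9*(-2) = -27 - 18 = -45)
X(v) = -49 + v (X(v) = -45 + 1/(0 + 1/(v - 4)) = -45 + 1/(0 + 1/(-4 + v)) = -45 + 1/(1/(-4 + v)) = -45 + (-4 + v) = -49 + v)
(29*(-1*5*(-1)))*X(-11) = (29*(-1*5*(-1)))*(-49 - 11) = (29*(-5*(-1)))*(-60) = (29*5)*(-60) = 145*(-60) = -8700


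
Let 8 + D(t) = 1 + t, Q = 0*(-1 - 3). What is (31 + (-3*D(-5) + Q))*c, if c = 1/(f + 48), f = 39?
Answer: 67/87 ≈ 0.77011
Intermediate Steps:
Q = 0 (Q = 0*(-4) = 0)
D(t) = -7 + t (D(t) = -8 + (1 + t) = -7 + t)
c = 1/87 (c = 1/(39 + 48) = 1/87 ≈ 0.011494)
(31 + (-3*D(-5) + Q))*c = (31 + (-3*(-7 - 5) + 0))*(1/87) = (31 + (-3*(-12) + 0))*(1/87) = (31 + (36 + 0))*(1/87) = (31 + 36)*(1/87) = 67*(1/87) = 67/87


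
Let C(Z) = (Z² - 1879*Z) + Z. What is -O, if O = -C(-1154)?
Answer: 3498928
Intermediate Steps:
C(Z) = Z² - 1878*Z
O = -3498928 (O = -(-1154)*(-1878 - 1154) = -(-1154)*(-3032) = -1*3498928 = -3498928)
-O = -1*(-3498928) = 3498928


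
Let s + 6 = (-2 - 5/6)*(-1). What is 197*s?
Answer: -3743/6 ≈ -623.83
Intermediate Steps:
s = -19/6 (s = -6 + (-2 - 5/6)*(-1) = -6 + (-2 - 5*⅙)*(-1) = -6 + (-2 - ⅚)*(-1) = -6 - 17/6*(-1) = -6 + 17/6 = -19/6 ≈ -3.1667)
197*s = 197*(-19/6) = -3743/6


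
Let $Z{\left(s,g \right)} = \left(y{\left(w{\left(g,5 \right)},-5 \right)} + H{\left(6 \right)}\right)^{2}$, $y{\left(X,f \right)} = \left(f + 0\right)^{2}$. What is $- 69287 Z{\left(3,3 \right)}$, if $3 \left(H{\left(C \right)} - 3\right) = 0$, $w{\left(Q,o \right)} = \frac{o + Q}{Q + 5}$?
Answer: $-54321008$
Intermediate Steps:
$w{\left(Q,o \right)} = \frac{Q + o}{5 + Q}$
$y{\left(X,f \right)} = f^{2}$
$H{\left(C \right)} = 3$ ($H{\left(C \right)} = 3 + \frac{1}{3} \cdot 0 = 3 + 0 = 3$)
$Z{\left(s,g \right)} = 784$ ($Z{\left(s,g \right)} = \left(\left(-5\right)^{2} + 3\right)^{2} = \left(25 + 3\right)^{2} = 28^{2} = 784$)
$- 69287 Z{\left(3,3 \right)} = \left(-69287\right) 784 = -54321008$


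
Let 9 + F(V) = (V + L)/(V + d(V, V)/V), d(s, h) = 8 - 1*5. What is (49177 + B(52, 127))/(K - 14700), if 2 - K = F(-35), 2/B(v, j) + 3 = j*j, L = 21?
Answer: -243459689328/72722543333 ≈ -3.3478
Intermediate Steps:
d(s, h) = 3 (d(s, h) = 8 - 5 = 3)
B(v, j) = 2/(-3 + j²) (B(v, j) = 2/(-3 + j*j) = 2/(-3 + j²))
F(V) = -9 + (21 + V)/(V + 3/V) (F(V) = -9 + (V + 21)/(V + 3/V) = -9 + (21 + V)/(V + 3/V))
K = 6509/614 (K = 2 - (-27 - 8*(-35)² + 21*(-35))/(3 + (-35)²) = 2 - (-27 - 8*1225 - 735)/(3 + 1225) = 2 - (-27 - 9800 - 735)/1228 = 2 - (-10562)/1228 = 2 - 1*(-5281/614) = 2 + 5281/614 = 6509/614 ≈ 10.601)
(49177 + B(52, 127))/(K - 14700) = (49177 + 2/(-3 + 127²))/(6509/614 - 14700) = (49177 + 2/(-3 + 16129))/(-9019291/614) = (49177 + 2/16126)*(-614/9019291) = (49177 + 2*(1/16126))*(-614/9019291) = (49177 + 1/8063)*(-614/9019291) = (396514152/8063)*(-614/9019291) = -243459689328/72722543333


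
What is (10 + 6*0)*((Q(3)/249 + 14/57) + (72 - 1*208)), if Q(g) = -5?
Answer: -6423490/4731 ≈ -1357.7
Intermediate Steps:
(10 + 6*0)*((Q(3)/249 + 14/57) + (72 - 1*208)) = (10 + 6*0)*((-5/249 + 14/57) + (72 - 1*208)) = (10 + 0)*((-5*1/249 + 14*(1/57)) + (72 - 208)) = 10*((-5/249 + 14/57) - 136) = 10*(1067/4731 - 136) = 10*(-642349/4731) = -6423490/4731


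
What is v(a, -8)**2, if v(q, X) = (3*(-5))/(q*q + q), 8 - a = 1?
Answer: 225/3136 ≈ 0.071747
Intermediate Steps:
a = 7 (a = 8 - 1*1 = 8 - 1 = 7)
v(q, X) = -15/(q + q**2) (v(q, X) = -15/(q**2 + q) = -15/(q + q**2))
v(a, -8)**2 = (-15/(7*(1 + 7)))**2 = (-15*1/7/8)**2 = (-15*1/7*1/8)**2 = (-15/56)**2 = 225/3136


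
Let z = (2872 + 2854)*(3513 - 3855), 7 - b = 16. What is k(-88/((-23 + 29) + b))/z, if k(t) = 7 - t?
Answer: 67/5874876 ≈ 1.1404e-5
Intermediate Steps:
b = -9 (b = 7 - 1*16 = 7 - 16 = -9)
z = -1958292 (z = 5726*(-342) = -1958292)
k(-88/((-23 + 29) + b))/z = (7 - (-88)/((-23 + 29) - 9))/(-1958292) = (7 - (-88)/(6 - 9))*(-1/1958292) = (7 - (-88)/(-3))*(-1/1958292) = (7 - (-88)*(-1)/3)*(-1/1958292) = (7 - 1*88/3)*(-1/1958292) = (7 - 88/3)*(-1/1958292) = -67/3*(-1/1958292) = 67/5874876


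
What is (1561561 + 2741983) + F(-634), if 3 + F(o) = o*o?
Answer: 4705497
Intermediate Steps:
F(o) = -3 + o² (F(o) = -3 + o*o = -3 + o²)
(1561561 + 2741983) + F(-634) = (1561561 + 2741983) + (-3 + (-634)²) = 4303544 + (-3 + 401956) = 4303544 + 401953 = 4705497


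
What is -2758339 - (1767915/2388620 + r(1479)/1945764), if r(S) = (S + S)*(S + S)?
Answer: -71221839716973407/25820504476 ≈ -2.7583e+6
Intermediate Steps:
r(S) = 4*S**2 (r(S) = (2*S)*(2*S) = 4*S**2)
-2758339 - (1767915/2388620 + r(1479)/1945764) = -2758339 - (1767915/2388620 + (4*1479**2)/1945764) = -2758339 - (1767915*(1/2388620) + (4*2187441)*(1/1945764)) = -2758339 - (353583/477724 + 8749764*(1/1945764)) = -2758339 - (353583/477724 + 243049/54049) = -2758339 - 1*135221148043/25820504476 = -2758339 - 135221148043/25820504476 = -71221839716973407/25820504476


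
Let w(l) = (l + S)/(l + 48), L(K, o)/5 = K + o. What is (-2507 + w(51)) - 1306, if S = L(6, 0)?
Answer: -41934/11 ≈ -3812.2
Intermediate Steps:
L(K, o) = 5*K + 5*o (L(K, o) = 5*(K + o) = 5*K + 5*o)
S = 30 (S = 5*6 + 5*0 = 30 + 0 = 30)
w(l) = (30 + l)/(48 + l) (w(l) = (l + 30)/(l + 48) = (30 + l)/(48 + l))
(-2507 + w(51)) - 1306 = (-2507 + (30 + 51)/(48 + 51)) - 1306 = (-2507 + 81/99) - 1306 = (-2507 + (1/99)*81) - 1306 = (-2507 + 9/11) - 1306 = -27568/11 - 1306 = -41934/11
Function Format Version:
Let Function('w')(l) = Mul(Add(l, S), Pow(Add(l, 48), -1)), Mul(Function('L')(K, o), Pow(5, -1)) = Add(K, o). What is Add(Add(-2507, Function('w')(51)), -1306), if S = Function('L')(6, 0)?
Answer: Rational(-41934, 11) ≈ -3812.2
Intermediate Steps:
Function('L')(K, o) = Add(Mul(5, K), Mul(5, o)) (Function('L')(K, o) = Mul(5, Add(K, o)) = Add(Mul(5, K), Mul(5, o)))
S = 30 (S = Add(Mul(5, 6), Mul(5, 0)) = Add(30, 0) = 30)
Function('w')(l) = Mul(Pow(Add(48, l), -1), Add(30, l)) (Function('w')(l) = Mul(Add(l, 30), Pow(Add(l, 48), -1)) = Mul(Add(30, l), Pow(Add(48, l), -1)) = Mul(Pow(Add(48, l), -1), Add(30, l)))
Add(Add(-2507, Function('w')(51)), -1306) = Add(Add(-2507, Mul(Pow(Add(48, 51), -1), Add(30, 51))), -1306) = Add(Add(-2507, Mul(Pow(99, -1), 81)), -1306) = Add(Add(-2507, Mul(Rational(1, 99), 81)), -1306) = Add(Add(-2507, Rational(9, 11)), -1306) = Add(Rational(-27568, 11), -1306) = Rational(-41934, 11)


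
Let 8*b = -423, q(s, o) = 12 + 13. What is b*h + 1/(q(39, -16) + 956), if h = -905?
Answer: 375541523/7848 ≈ 47852.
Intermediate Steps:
q(s, o) = 25
b = -423/8 (b = (1/8)*(-423) = -423/8 ≈ -52.875)
b*h + 1/(q(39, -16) + 956) = -423/8*(-905) + 1/(25 + 956) = 382815/8 + 1/981 = 375541523/7848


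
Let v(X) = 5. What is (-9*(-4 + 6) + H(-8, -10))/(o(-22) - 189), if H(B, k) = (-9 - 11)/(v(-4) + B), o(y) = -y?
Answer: 34/501 ≈ 0.067864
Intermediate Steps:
H(B, k) = -20/(5 + B) (H(B, k) = (-9 - 11)/(5 + B) = -20/(5 + B))
(-9*(-4 + 6) + H(-8, -10))/(o(-22) - 189) = (-9*(-4 + 6) - 20/(5 - 8))/(-1*(-22) - 189) = (-9*2 - 20/(-3))/(22 - 189) = (-18 - 20*(-1/3))/(-167) = (-18 + 20/3)*(-1/167) = -34/3*(-1/167) = 34/501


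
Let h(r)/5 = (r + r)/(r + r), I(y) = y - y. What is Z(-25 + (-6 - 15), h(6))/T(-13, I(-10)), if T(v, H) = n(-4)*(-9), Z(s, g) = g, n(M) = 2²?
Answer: -5/36 ≈ -0.13889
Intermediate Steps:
I(y) = 0
n(M) = 4
h(r) = 5 (h(r) = 5*((r + r)/(r + r)) = 5*((2*r)/((2*r))) = 5*((2*r)*(1/(2*r))) = 5*1 = 5)
T(v, H) = -36 (T(v, H) = 4*(-9) = -36)
Z(-25 + (-6 - 15), h(6))/T(-13, I(-10)) = 5/(-36) = 5*(-1/36) = -5/36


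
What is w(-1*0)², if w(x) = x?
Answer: 0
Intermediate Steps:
w(-1*0)² = (-1*0)² = 0² = 0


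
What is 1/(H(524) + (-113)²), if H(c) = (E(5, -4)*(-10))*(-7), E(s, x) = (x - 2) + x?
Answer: 1/12069 ≈ 8.2857e-5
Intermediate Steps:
E(s, x) = -2 + 2*x (E(s, x) = (-2 + x) + x = -2 + 2*x)
H(c) = -700 (H(c) = ((-2 + 2*(-4))*(-10))*(-7) = ((-2 - 8)*(-10))*(-7) = -10*(-10)*(-7) = 100*(-7) = -700)
1/(H(524) + (-113)²) = 1/(-700 + (-113)²) = 1/(-700 + 12769) = 1/12069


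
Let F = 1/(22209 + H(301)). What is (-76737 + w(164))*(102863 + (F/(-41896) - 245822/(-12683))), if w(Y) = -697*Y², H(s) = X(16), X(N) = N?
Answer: -22870303136919474783694333/11809630863800 ≈ -1.9366e+12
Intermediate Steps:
H(s) = 16
F = 1/22225 (F = 1/(22209 + 16) = 1/22225 ≈ 4.4994e-5)
(-76737 + w(164))*(102863 + (F/(-41896) - 245822/(-12683))) = (-76737 - 697*164²)*(102863 + ((1/22225)/(-41896) - 245822/(-12683))) = (-76737 - 697*26896)*(102863 + ((1/22225)*(-1/41896) - 245822*(-1/12683))) = (-76737 - 18746512)*(102863 + (-1/931138600 + 245822/12683)) = -18823249*(102863 + 228894352916517/11809630863800) = -18823249*1215002953895975917/11809630863800 = -22870303136919474783694333/11809630863800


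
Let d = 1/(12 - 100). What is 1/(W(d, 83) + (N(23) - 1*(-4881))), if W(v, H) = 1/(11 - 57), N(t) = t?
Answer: 46/225583 ≈ 0.00020392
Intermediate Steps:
d = -1/88 (d = 1/(-88) = -1/88 ≈ -0.011364)
W(v, H) = -1/46 (W(v, H) = 1/(-46) = -1/46)
1/(W(d, 83) + (N(23) - 1*(-4881))) = 1/(-1/46 + (23 - 1*(-4881))) = 1/(-1/46 + (23 + 4881)) = 1/(-1/46 + 4904) = 1/(225583/46) = 46/225583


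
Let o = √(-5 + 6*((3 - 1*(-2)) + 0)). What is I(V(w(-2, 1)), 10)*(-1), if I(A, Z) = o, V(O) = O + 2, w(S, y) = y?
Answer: -5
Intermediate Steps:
V(O) = 2 + O
o = 5 (o = √(-5 + 6*((3 + 2) + 0)) = √(-5 + 6*(5 + 0)) = √(-5 + 6*5) = √(-5 + 30) = √25 = 5)
I(A, Z) = 5
I(V(w(-2, 1)), 10)*(-1) = 5*(-1) = -5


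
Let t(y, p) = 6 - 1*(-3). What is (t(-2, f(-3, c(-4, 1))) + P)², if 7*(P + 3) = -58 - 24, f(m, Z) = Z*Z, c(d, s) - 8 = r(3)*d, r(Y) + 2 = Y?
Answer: 1600/49 ≈ 32.653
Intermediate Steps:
r(Y) = -2 + Y
c(d, s) = 8 + d (c(d, s) = 8 + (-2 + 3)*d = 8 + 1*d = 8 + d)
f(m, Z) = Z²
t(y, p) = 9 (t(y, p) = 6 + 3 = 9)
P = -103/7 (P = -3 + (-58 - 24)/7 = -3 + (⅐)*(-82) = -3 - 82/7 = -103/7 ≈ -14.714)
(t(-2, f(-3, c(-4, 1))) + P)² = (9 - 103/7)² = (-40/7)² = 1600/49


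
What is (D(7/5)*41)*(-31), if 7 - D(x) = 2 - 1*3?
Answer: -10168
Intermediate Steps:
D(x) = 8 (D(x) = 7 - (2 - 1*3) = 7 - (2 - 3) = 7 - 1*(-1) = 7 + 1 = 8)
(D(7/5)*41)*(-31) = (8*41)*(-31) = 328*(-31) = -10168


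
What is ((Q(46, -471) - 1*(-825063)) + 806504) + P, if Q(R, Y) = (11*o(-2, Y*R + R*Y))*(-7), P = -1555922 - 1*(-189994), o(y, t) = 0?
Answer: 265639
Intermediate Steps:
P = -1365928 (P = -1555922 + 189994 = -1365928)
Q(R, Y) = 0 (Q(R, Y) = (11*0)*(-7) = 0*(-7) = 0)
((Q(46, -471) - 1*(-825063)) + 806504) + P = ((0 - 1*(-825063)) + 806504) - 1365928 = ((0 + 825063) + 806504) - 1365928 = (825063 + 806504) - 1365928 = 1631567 - 1365928 = 265639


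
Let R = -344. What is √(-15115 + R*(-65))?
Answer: 3*√805 ≈ 85.118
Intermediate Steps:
√(-15115 + R*(-65)) = √(-15115 - 344*(-65)) = √(-15115 + 22360) = √7245 = 3*√805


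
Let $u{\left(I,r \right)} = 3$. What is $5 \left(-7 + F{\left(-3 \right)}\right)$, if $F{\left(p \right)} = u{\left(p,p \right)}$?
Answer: $-20$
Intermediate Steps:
$F{\left(p \right)} = 3$
$5 \left(-7 + F{\left(-3 \right)}\right) = 5 \left(-7 + 3\right) = 5 \left(-4\right) = -20$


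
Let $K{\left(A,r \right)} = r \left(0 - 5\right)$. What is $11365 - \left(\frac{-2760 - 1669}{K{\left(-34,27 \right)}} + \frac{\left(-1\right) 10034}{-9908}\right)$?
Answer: $\frac{7578179789}{668790} \approx 11331.0$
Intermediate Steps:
$K{\left(A,r \right)} = - 5 r$ ($K{\left(A,r \right)} = r \left(-5\right) = - 5 r$)
$11365 - \left(\frac{-2760 - 1669}{K{\left(-34,27 \right)}} + \frac{\left(-1\right) 10034}{-9908}\right) = 11365 - \left(\frac{-2760 - 1669}{\left(-5\right) 27} + \frac{\left(-1\right) 10034}{-9908}\right) = 11365 - \left(\frac{-2760 - 1669}{-135} - - \frac{5017}{4954}\right) = 11365 - \left(\left(-4429\right) \left(- \frac{1}{135}\right) + \frac{5017}{4954}\right) = 11365 - \left(\frac{4429}{135} + \frac{5017}{4954}\right) = 11365 - \frac{22618561}{668790} = \frac{7578179789}{668790}$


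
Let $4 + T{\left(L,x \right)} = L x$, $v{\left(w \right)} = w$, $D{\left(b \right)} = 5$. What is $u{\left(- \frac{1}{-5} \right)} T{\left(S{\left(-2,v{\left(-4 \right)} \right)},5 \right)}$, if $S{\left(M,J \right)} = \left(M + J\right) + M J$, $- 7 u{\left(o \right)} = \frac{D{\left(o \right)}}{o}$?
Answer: $- \frac{150}{7} \approx -21.429$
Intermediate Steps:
$u{\left(o \right)} = - \frac{5}{7 o}$ ($u{\left(o \right)} = - \frac{5 \frac{1}{o}}{7} = - \frac{5}{7 o}$)
$S{\left(M,J \right)} = J + M + J M$ ($S{\left(M,J \right)} = \left(J + M\right) + J M = J + M + J M$)
$T{\left(L,x \right)} = -4 + L x$
$u{\left(- \frac{1}{-5} \right)} T{\left(S{\left(-2,v{\left(-4 \right)} \right)},5 \right)} = - \frac{5}{7 \left(- \frac{1}{-5}\right)} \left(-4 + \left(-4 - 2 - -8\right) 5\right) = - \frac{5}{7 \left(\left(-1\right) \left(- \frac{1}{5}\right)\right)} \left(-4 + \left(-4 - 2 + 8\right) 5\right) = - \frac{5 \frac{1}{\frac{1}{5}}}{7} \left(-4 + 2 \cdot 5\right) = \left(- \frac{5}{7}\right) 5 \left(-4 + 10\right) = \left(- \frac{25}{7}\right) 6 = - \frac{150}{7}$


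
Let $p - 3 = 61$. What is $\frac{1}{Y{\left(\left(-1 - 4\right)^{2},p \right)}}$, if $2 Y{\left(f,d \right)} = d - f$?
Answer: $\frac{2}{39} \approx 0.051282$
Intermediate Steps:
$p = 64$ ($p = 3 + 61 = 64$)
$Y{\left(f,d \right)} = \frac{d}{2} - \frac{f}{2}$ ($Y{\left(f,d \right)} = \frac{d - f}{2} = \frac{d}{2} - \frac{f}{2}$)
$\frac{1}{Y{\left(\left(-1 - 4\right)^{2},p \right)}} = \frac{1}{\frac{1}{2} \cdot 64 - \frac{\left(-1 - 4\right)^{2}}{2}} = \frac{1}{32 - \frac{\left(-5\right)^{2}}{2}} = \frac{1}{32 - \frac{25}{2}} = \frac{1}{\frac{39}{2}} = \frac{2}{39}$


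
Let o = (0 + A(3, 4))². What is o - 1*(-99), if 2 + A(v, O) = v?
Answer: 100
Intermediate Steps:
A(v, O) = -2 + v
o = 1 (o = (0 + (-2 + 3))² = (0 + 1)² = 1² = 1)
o - 1*(-99) = 1 - 1*(-99) = 1 + 99 = 100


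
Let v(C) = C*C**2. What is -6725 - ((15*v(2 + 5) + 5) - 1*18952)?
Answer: 7077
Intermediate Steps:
v(C) = C**3
-6725 - ((15*v(2 + 5) + 5) - 1*18952) = -6725 - ((15*(2 + 5)**3 + 5) - 1*18952) = -6725 - ((15*7**3 + 5) - 18952) = -6725 - ((15*343 + 5) - 18952) = -6725 - ((5145 + 5) - 18952) = -6725 - (5150 - 18952) = -6725 - 1*(-13802) = -6725 + 13802 = 7077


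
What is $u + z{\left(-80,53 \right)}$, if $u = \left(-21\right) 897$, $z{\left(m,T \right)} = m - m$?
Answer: $-18837$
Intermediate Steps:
$z{\left(m,T \right)} = 0$
$u = -18837$
$u + z{\left(-80,53 \right)} = -18837 + 0 = -18837$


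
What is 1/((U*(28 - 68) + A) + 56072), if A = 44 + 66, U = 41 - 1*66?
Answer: 1/57182 ≈ 1.7488e-5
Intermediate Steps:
U = -25 (U = 41 - 66 = -25)
A = 110
1/((U*(28 - 68) + A) + 56072) = 1/((-25*(28 - 68) + 110) + 56072) = 1/((-25*(-40) + 110) + 56072) = 1/((1000 + 110) + 56072) = 1/(1110 + 56072) = 1/57182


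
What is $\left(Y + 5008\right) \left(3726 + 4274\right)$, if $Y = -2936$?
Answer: $16576000$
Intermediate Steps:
$\left(Y + 5008\right) \left(3726 + 4274\right) = \left(-2936 + 5008\right) \left(3726 + 4274\right) = 2072 \cdot 8000 = 16576000$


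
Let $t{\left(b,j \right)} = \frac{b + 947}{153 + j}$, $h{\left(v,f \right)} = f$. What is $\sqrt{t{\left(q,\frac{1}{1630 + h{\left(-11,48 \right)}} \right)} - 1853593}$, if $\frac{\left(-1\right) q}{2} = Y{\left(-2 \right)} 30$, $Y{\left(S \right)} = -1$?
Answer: $\frac{i \sqrt{122175182506099115}}{256735} \approx 1361.5 i$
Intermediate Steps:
$q = 60$ ($q = - 2 \left(\left(-1\right) 30\right) = \left(-2\right) \left(-30\right) = 60$)
$t{\left(b,j \right)} = \frac{947 + b}{153 + j}$
$\sqrt{t{\left(q,\frac{1}{1630 + h{\left(-11,48 \right)}} \right)} - 1853593} = \sqrt{\frac{947 + 60}{153 + \frac{1}{1630 + 48}} - 1853593} = \sqrt{\frac{1}{153 + \frac{1}{1678}} \cdot 1007 - 1853593} = \sqrt{\frac{1}{\frac{256735}{1678}} \cdot 1007 - 1853593} = \sqrt{\frac{1678}{256735} \cdot 1007 - 1853593} = \sqrt{\frac{1689746}{256735} - 1853593} = \sqrt{- \frac{475880509109}{256735}} = \frac{i \sqrt{122175182506099115}}{256735}$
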